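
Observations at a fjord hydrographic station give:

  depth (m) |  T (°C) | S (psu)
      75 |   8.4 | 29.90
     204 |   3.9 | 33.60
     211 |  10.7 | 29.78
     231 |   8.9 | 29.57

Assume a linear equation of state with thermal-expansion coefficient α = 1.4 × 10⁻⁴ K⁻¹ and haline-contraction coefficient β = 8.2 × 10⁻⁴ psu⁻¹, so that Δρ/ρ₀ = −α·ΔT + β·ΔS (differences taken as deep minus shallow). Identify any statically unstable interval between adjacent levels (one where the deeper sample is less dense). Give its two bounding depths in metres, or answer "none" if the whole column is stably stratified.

204–211 m

Evaluate Δρ/ρ₀ = −αΔT + βΔS across each adjacent pair:
  75–204 m: −αΔT+βΔS = −(1.4 × 10⁻⁴)(-4.5)+(8.2 × 10⁻⁴)(+3.70) = 3.7 × 10⁻³ → stable
  204–211 m: −αΔT+βΔS = −(1.4 × 10⁻⁴)(+6.8)+(8.2 × 10⁻⁴)(-3.82) = -4.1 × 10⁻³ → UNSTABLE
  211–231 m: −αΔT+βΔS = −(1.4 × 10⁻⁴)(-1.8)+(8.2 × 10⁻⁴)(-0.21) = 8.0 × 10⁻⁵ → stable
The 204–211 m interval has Δρ < 0: lighter water underlies denser water.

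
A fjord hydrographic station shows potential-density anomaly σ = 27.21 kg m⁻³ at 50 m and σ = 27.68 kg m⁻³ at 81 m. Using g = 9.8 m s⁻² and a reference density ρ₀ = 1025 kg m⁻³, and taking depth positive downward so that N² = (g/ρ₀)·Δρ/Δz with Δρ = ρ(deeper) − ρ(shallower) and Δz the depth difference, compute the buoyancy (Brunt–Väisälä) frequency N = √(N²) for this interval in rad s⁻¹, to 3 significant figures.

Δρ = 1027.68 − 1027.21 = 0.47 kg m⁻³ over Δz = 81 − 50 = 31 m.
N² = (9.8/1025) × (0.47/31) = 1.4496 × 10⁻⁴ s⁻².
N = √(1.4496 × 10⁻⁴) = 0.012040 rad s⁻¹ ≈ 0.0120 rad s⁻¹.
A positive N² confirms static stability across the interval.

0.0120 rad s⁻¹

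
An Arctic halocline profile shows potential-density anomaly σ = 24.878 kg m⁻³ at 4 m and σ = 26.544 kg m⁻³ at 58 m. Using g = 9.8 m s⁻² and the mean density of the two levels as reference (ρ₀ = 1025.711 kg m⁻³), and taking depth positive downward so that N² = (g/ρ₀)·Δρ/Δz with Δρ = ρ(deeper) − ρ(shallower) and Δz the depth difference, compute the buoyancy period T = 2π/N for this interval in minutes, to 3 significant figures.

6.10 min

Δρ = 1026.544 − 1024.878 = 1.666 kg m⁻³ over Δz = 58 − 4 = 54 m.
N² = (9.8/1025.711) × (1.666/54) = 2.9477 × 10⁻⁴ s⁻².
N = √(2.9477 × 10⁻⁴) = 0.017169 rad s⁻¹, so T = 2π/N = 365.96 s = 6.0993 min ≈ 6.10 min.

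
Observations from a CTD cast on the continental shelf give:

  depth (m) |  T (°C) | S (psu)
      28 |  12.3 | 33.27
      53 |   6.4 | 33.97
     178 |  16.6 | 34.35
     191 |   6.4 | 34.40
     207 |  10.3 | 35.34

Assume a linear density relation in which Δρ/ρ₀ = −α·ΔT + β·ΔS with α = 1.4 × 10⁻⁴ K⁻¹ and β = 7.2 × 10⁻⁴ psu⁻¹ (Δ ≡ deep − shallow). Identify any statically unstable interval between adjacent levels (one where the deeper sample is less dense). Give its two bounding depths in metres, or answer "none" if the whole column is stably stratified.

Evaluate Δρ/ρ₀ = −αΔT + βΔS across each adjacent pair:
  28–53 m: −αΔT+βΔS = −(1.4 × 10⁻⁴)(-5.9)+(7.2 × 10⁻⁴)(+0.70) = 1.3 × 10⁻³ → stable
  53–178 m: −αΔT+βΔS = −(1.4 × 10⁻⁴)(+10.2)+(7.2 × 10⁻⁴)(+0.38) = -1.2 × 10⁻³ → UNSTABLE
  178–191 m: −αΔT+βΔS = −(1.4 × 10⁻⁴)(-10.2)+(7.2 × 10⁻⁴)(+0.05) = 1.5 × 10⁻³ → stable
  191–207 m: −αΔT+βΔS = −(1.4 × 10⁻⁴)(+3.9)+(7.2 × 10⁻⁴)(+0.94) = 1.3 × 10⁻⁴ → stable
The 53–178 m interval has Δρ < 0: lighter water underlies denser water.

53–178 m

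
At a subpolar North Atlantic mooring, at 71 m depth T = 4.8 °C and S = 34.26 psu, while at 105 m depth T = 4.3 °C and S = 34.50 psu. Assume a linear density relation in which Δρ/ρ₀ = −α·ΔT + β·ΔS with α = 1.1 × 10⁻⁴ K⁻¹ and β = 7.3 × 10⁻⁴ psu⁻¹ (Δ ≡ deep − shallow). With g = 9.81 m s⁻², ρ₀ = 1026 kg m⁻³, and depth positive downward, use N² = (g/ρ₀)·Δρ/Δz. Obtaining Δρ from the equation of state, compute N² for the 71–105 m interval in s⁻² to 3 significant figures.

6.64 × 10⁻⁵ s⁻²

ΔT = -0.5 K, ΔS = +0.24 psu (deep − shallow).
Δρ/ρ₀ = −αΔT + βΔS = 5.50 × 10⁻⁵ + 1.752 × 10⁻⁴ = 2.302 × 10⁻⁴, so Δρ ≈ 0.2362 kg m⁻³.
N² = (g/ρ₀)·Δρ/Δz = g·(Δρ/ρ₀)/Δz = 9.81 × 2.302 × 10⁻⁴ / 34 = 6.6419 × 10⁻⁵ s⁻² ≈ 6.64 × 10⁻⁵ s⁻².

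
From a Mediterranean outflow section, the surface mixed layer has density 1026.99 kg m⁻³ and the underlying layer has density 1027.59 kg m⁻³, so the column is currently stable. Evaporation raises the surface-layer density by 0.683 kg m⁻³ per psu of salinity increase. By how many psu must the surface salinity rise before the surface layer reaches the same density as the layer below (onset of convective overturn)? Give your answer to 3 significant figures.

Density deficit of the surface layer: 1027.59 − 1026.99 = 0.6 kg m⁻³.
Required change = 0.6 / 0.683 = 0.878 psu.

0.878 psu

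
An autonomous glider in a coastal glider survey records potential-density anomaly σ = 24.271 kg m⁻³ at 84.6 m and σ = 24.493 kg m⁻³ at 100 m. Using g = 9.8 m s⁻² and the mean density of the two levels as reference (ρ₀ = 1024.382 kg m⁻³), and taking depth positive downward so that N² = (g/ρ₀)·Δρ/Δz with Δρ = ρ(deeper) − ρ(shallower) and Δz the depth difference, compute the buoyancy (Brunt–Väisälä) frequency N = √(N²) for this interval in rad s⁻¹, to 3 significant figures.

Δρ = 1024.493 − 1024.271 = 0.222 kg m⁻³ over Δz = 100 − 84.6 = 15.4 m.
N² = (9.8/1024.382) × (0.222/15.4) = 1.3791 × 10⁻⁴ s⁻².
N = √(1.3791 × 10⁻⁴) = 0.011744 rad s⁻¹ ≈ 0.0117 rad s⁻¹.
N² > 0, so the interval is statically stable.

0.0117 rad s⁻¹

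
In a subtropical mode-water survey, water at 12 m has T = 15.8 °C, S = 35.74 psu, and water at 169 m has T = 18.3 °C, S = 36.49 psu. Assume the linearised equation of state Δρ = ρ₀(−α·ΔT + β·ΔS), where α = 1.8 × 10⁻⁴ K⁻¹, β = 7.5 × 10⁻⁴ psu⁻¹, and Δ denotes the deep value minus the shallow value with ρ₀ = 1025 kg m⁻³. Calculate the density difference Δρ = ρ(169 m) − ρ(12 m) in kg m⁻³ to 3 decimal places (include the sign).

ΔT = +2.5 K, ΔS = +0.75 psu (deep − shallow).
Δρ/ρ₀ = −(1.8 × 10⁻⁴)(+2.5) + (7.5 × 10⁻⁴)(+0.75) = 1.125 × 10⁻⁴.
Δρ = 1025 × (1.125 × 10⁻⁴) = +0.115 kg m⁻³.
Positive Δρ: denser below, stable.

+0.115 kg m⁻³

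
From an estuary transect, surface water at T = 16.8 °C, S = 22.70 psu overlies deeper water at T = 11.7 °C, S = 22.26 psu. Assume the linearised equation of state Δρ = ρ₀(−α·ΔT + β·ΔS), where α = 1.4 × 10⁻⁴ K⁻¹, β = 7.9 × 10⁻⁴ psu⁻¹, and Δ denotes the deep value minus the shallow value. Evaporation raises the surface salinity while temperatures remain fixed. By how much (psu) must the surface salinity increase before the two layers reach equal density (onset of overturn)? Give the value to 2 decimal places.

0.46 psu

Neutral buoyancy requires −α(T_deep − T_surf) + β(S_deep − S_surf′) = 0.
S_surf′ = S_deep − (α/β)·ΔT = 22.26 − (1.4 × 10⁻⁴/7.9 × 10⁻⁴)·(-5.1) = 23.1638 psu.
Increase required: 23.1638 − 22.70 = 0.4638 psu.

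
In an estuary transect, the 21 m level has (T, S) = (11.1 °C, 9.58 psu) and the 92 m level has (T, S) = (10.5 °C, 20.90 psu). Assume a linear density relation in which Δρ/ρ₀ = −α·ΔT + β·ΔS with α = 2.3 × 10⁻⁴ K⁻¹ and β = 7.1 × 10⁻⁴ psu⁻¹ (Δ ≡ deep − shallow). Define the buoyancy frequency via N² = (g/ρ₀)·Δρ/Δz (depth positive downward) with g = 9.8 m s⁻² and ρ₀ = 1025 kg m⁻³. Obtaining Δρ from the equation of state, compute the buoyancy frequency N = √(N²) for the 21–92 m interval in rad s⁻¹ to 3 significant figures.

0.0336 rad s⁻¹

ΔT = -0.6 K, ΔS = +11.32 psu (deep − shallow).
Δρ/ρ₀ = −αΔT + βΔS = 1.38 × 10⁻⁴ + 8.0372 × 10⁻³ = 8.1752 × 10⁻³, so Δρ ≈ 8.380 kg m⁻³.
N² = (g/ρ₀)·Δρ/Δz = g·(Δρ/ρ₀)/Δz = 9.8 × 8.1752 × 10⁻³ / 71 = 1.1284 × 10⁻³ s⁻².
N = √(1.1284 × 10⁻³) = 0.033592 rad s⁻¹ ≈ 0.0336 rad s⁻¹.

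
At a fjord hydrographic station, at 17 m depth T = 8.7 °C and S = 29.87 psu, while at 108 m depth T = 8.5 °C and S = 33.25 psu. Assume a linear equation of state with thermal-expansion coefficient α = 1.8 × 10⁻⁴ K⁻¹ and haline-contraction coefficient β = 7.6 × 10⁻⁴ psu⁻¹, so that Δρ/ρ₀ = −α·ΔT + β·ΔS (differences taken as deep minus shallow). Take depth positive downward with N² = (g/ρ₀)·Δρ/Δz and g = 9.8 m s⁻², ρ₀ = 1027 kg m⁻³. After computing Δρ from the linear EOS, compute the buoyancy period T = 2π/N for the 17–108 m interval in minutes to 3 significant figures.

ΔT = -0.2 K, ΔS = +3.38 psu (deep − shallow).
Δρ/ρ₀ = −αΔT + βΔS = 3.60 × 10⁻⁵ + 2.5688 × 10⁻³ = 2.6048 × 10⁻³, so Δρ ≈ 2.675 kg m⁻³.
N² = (g/ρ₀)·Δρ/Δz = g·(Δρ/ρ₀)/Δz = 9.8 × 2.6048 × 10⁻³ / 91 = 2.8052 × 10⁻⁴ s⁻².
N = √(2.8052 × 10⁻⁴) = 0.016749 rad s⁻¹ → T = 2π/N = 375.14 s = 6.2523 min ≈ 6.25 min.

6.25 min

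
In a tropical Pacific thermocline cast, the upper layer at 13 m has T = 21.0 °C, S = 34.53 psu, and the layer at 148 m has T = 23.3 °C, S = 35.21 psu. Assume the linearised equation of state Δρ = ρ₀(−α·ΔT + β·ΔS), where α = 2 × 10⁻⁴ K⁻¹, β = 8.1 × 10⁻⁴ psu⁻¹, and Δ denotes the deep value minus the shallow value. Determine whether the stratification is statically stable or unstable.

ΔT = 23.3 − 21.0 = +2.3 K and ΔS = 35.21 − 34.53 = +0.68 psu (deep − shallow).
−αΔT = -4.60 × 10⁻⁴; βΔS = 5.508 × 10⁻⁴; sum Δρ/ρ₀ = 9.08 × 10⁻⁵.
Δρ/ρ₀ > 0, so Δρ > 0: deeper water is denser → statically stable.

stable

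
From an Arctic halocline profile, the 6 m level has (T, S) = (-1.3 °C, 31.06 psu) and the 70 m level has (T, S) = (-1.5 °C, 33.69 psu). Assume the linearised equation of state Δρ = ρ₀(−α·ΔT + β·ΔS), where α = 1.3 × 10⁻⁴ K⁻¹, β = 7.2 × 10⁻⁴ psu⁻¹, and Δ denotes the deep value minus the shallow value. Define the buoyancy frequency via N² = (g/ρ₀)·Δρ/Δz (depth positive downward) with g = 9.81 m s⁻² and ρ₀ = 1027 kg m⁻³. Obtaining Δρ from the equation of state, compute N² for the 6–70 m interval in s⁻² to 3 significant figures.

2.94 × 10⁻⁴ s⁻²

ΔT = -0.2 K, ΔS = +2.63 psu (deep − shallow).
Δρ/ρ₀ = −αΔT + βΔS = 2.60 × 10⁻⁵ + 1.8936 × 10⁻³ = 1.9196 × 10⁻³, so Δρ ≈ 1.971 kg m⁻³.
N² = (g/ρ₀)·Δρ/Δz = g·(Δρ/ρ₀)/Δz = 9.81 × 1.9196 × 10⁻³ / 64 = 2.9424 × 10⁻⁴ s⁻² ≈ 2.94 × 10⁻⁴ s⁻².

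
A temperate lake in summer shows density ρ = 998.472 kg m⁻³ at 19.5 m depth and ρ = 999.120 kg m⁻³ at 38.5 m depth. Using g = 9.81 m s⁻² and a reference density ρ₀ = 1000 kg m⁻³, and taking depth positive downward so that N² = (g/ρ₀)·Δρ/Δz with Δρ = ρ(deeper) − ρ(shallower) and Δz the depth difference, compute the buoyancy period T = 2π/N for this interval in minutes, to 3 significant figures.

Δρ = 999.120 − 998.472 = 0.648 kg m⁻³ over Δz = 38.5 − 19.5 = 19 m.
N² = (9.81/1000) × (0.648/19) = 3.3457 × 10⁻⁴ s⁻².
N = √(3.3457 × 10⁻⁴) = 0.018291 rad s⁻¹, so T = 2π/N = 343.51 s = 5.7252 min ≈ 5.73 min.
Since Δρ > 0 the layer is stably stratified.

5.73 min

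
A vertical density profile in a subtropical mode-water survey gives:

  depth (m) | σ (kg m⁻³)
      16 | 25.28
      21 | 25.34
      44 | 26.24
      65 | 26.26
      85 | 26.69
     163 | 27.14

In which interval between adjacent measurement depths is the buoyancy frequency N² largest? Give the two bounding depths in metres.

21–44 m

Compute the density gradient over each adjacent pair:
  16–21 m: Δρ/Δz = 0.06/5 = 0.012 kg m⁻⁴
  21–44 m: Δρ/Δz = 0.90/23 = 0.039 kg m⁻⁴
  44–65 m: Δρ/Δz = 0.02/21 = 9.5 × 10⁻⁴ kg m⁻⁴
  65–85 m: Δρ/Δz = 0.43/20 = 0.021 kg m⁻⁴
  85–163 m: Δρ/Δz = 0.45/78 = 5.8 × 10⁻³ kg m⁻⁴
The largest gradient is in the 21–44 m interval — the pycnocline.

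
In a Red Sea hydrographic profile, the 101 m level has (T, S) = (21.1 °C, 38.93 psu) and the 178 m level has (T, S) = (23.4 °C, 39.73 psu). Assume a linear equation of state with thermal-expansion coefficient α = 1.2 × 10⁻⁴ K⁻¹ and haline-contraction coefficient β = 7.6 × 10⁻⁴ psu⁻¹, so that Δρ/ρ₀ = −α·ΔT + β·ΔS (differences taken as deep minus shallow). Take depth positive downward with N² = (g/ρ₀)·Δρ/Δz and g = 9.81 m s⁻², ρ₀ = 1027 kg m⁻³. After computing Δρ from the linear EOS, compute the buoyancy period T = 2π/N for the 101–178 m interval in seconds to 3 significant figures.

966 s

ΔT = +2.3 K, ΔS = +0.80 psu (deep − shallow).
Δρ/ρ₀ = −αΔT + βΔS = -2.76 × 10⁻⁴ + 6.08 × 10⁻⁴ = 3.32 × 10⁻⁴, so Δρ ≈ 0.3410 kg m⁻³.
N² = (g/ρ₀)·Δρ/Δz = g·(Δρ/ρ₀)/Δz = 9.81 × 3.32 × 10⁻⁴ / 77 = 4.2298 × 10⁻⁵ s⁻².
N = √(4.2298 × 10⁻⁵) = 6.5037 × 10⁻³ rad s⁻¹ → T = 2π/N = 966.09 s ≈ 966 s.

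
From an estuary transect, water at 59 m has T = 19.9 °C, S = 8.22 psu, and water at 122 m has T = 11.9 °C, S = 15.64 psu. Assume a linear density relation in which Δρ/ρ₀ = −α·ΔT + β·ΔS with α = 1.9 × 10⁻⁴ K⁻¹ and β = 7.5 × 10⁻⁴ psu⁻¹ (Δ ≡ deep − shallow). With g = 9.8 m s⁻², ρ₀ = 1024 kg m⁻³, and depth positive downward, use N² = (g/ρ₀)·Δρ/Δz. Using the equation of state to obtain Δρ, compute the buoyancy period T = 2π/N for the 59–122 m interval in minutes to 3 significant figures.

ΔT = -8.0 K, ΔS = +7.42 psu (deep − shallow).
Δρ/ρ₀ = −αΔT + βΔS = 1.52 × 10⁻³ + 5.565 × 10⁻³ = 7.085 × 10⁻³, so Δρ ≈ 7.255 kg m⁻³.
N² = (g/ρ₀)·Δρ/Δz = g·(Δρ/ρ₀)/Δz = 9.8 × 7.085 × 10⁻³ / 63 = 1.1021 × 10⁻³ s⁻².
N = √(1.1021 × 10⁻³) = 0.033198 rad s⁻¹ → T = 2π/N = 189.26 s = 3.1543 min ≈ 3.15 min.

3.15 min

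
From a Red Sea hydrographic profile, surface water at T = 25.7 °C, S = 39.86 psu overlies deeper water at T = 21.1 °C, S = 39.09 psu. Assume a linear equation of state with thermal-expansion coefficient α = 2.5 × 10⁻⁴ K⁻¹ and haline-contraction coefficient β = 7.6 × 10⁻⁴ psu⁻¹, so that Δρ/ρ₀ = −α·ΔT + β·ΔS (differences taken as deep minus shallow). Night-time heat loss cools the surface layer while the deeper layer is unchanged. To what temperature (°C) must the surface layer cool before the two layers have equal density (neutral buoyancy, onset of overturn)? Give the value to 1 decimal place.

23.4 °C

Neutral buoyancy requires Δρ = 0, i.e. −α(T_deep − T_surf′) + β(S_deep − S_surf) = 0.
T_surf′ = T_deep − (β/α)·ΔS = 21.1 − (7.6 × 10⁻⁴/2.5 × 10⁻⁴)·(-0.77) = 23.441 °C.
Cooling required: 25.7 − (23.441) = 2.259 °C.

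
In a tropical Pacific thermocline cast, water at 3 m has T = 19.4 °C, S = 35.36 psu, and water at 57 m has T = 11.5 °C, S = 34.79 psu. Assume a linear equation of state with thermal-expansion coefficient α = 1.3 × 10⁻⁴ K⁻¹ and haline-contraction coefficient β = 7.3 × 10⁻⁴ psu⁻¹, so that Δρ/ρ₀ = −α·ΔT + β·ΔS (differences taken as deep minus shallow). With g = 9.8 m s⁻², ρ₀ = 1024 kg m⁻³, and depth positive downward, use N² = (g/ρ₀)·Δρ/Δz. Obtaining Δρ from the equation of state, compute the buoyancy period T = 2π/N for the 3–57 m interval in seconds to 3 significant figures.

597 s

ΔT = -7.9 K, ΔS = -0.57 psu (deep − shallow).
Δρ/ρ₀ = −αΔT + βΔS = 1.027 × 10⁻³ − 4.161 × 10⁻⁴ = 6.109 × 10⁻⁴, so Δρ ≈ 0.6256 kg m⁻³.
N² = (g/ρ₀)·Δρ/Δz = g·(Δρ/ρ₀)/Δz = 9.8 × 6.109 × 10⁻⁴ / 54 = 1.1087 × 10⁻⁴ s⁻².
N = √(1.1087 × 10⁻⁴) = 0.010529 rad s⁻¹ → T = 2π/N = 596.75 s ≈ 597 s.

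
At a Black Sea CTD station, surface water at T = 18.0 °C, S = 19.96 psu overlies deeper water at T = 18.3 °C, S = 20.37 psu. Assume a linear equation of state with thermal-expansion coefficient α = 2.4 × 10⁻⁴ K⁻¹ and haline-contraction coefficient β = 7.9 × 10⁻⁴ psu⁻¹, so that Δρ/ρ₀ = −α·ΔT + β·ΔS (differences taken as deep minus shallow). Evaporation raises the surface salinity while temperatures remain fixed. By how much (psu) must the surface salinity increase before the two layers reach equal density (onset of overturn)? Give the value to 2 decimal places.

Neutral buoyancy requires −α(T_deep − T_surf) + β(S_deep − S_surf′) = 0.
S_surf′ = S_deep − (α/β)·ΔT = 20.37 − (2.4 × 10⁻⁴/7.9 × 10⁻⁴)·(+0.3) = 20.2789 psu.
Increase required: 20.2789 − 19.96 = 0.3189 psu.

0.32 psu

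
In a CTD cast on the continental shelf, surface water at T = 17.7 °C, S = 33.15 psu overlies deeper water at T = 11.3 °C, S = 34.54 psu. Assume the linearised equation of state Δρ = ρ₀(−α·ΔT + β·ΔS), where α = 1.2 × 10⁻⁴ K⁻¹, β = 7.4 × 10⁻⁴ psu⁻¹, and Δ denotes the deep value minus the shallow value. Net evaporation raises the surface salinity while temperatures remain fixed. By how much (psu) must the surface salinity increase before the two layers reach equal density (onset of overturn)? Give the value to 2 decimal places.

Neutral buoyancy requires −α(T_deep − T_surf) + β(S_deep − S_surf′) = 0.
S_surf′ = S_deep − (α/β)·ΔT = 34.54 − (1.2 × 10⁻⁴/7.4 × 10⁻⁴)·(-6.4) = 35.5778 psu.
Increase required: 35.5778 − 33.15 = 2.4278 psu.

2.43 psu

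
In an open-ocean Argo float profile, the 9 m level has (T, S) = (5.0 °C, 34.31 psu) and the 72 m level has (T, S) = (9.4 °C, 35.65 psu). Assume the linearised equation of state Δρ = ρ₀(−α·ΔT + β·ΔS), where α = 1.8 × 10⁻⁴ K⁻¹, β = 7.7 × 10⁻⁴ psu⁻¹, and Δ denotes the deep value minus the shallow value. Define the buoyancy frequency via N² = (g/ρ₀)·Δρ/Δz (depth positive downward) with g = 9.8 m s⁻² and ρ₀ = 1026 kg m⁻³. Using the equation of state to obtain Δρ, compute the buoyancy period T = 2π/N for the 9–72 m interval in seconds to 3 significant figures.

1.03 × 10³ s

ΔT = +4.4 K, ΔS = +1.34 psu (deep − shallow).
Δρ/ρ₀ = −αΔT + βΔS = -7.92 × 10⁻⁴ + 1.0318 × 10⁻³ = 2.398 × 10⁻⁴, so Δρ ≈ 0.2460 kg m⁻³.
N² = (g/ρ₀)·Δρ/Δz = g·(Δρ/ρ₀)/Δz = 9.8 × 2.398 × 10⁻⁴ / 63 = 3.7302 × 10⁻⁵ s⁻².
N = √(3.7302 × 10⁻⁵) = 6.1075 × 10⁻³ rad s⁻¹ → T = 2π/N = 1.0288 × 10³ s ≈ 1.03 × 10³ s.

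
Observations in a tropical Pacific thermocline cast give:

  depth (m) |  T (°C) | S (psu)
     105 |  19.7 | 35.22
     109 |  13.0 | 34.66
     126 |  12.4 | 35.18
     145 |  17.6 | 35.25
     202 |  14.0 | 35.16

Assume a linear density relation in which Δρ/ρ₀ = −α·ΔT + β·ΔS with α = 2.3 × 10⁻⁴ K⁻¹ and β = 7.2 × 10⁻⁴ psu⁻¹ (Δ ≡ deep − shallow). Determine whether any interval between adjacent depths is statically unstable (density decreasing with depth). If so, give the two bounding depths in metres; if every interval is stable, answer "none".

126–145 m

Evaluate Δρ/ρ₀ = −αΔT + βΔS across each adjacent pair:
  105–109 m: −αΔT+βΔS = −(2.3 × 10⁻⁴)(-6.7)+(7.2 × 10⁻⁴)(-0.56) = 1.1 × 10⁻³ → stable
  109–126 m: −αΔT+βΔS = −(2.3 × 10⁻⁴)(-0.6)+(7.2 × 10⁻⁴)(+0.52) = 5.1 × 10⁻⁴ → stable
  126–145 m: −αΔT+βΔS = −(2.3 × 10⁻⁴)(+5.2)+(7.2 × 10⁻⁴)(+0.07) = -1.1 × 10⁻³ → UNSTABLE
  145–202 m: −αΔT+βΔS = −(2.3 × 10⁻⁴)(-3.6)+(7.2 × 10⁻⁴)(-0.09) = 7.6 × 10⁻⁴ → stable
The 126–145 m interval has Δρ < 0: lighter water underlies denser water.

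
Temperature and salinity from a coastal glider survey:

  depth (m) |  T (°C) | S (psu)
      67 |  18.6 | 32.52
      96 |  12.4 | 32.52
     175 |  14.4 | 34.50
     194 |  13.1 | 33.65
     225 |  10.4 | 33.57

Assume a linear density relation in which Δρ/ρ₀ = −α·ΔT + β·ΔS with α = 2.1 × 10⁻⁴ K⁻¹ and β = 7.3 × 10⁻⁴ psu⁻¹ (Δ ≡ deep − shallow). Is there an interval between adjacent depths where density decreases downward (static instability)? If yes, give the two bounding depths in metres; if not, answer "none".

175–194 m

Evaluate Δρ/ρ₀ = −αΔT + βΔS across each adjacent pair:
  67–96 m: −αΔT+βΔS = −(2.1 × 10⁻⁴)(-6.2)+(7.3 × 10⁻⁴)(+0.00) = 1.3 × 10⁻³ → stable
  96–175 m: −αΔT+βΔS = −(2.1 × 10⁻⁴)(+2.0)+(7.3 × 10⁻⁴)(+1.98) = 1.0 × 10⁻³ → stable
  175–194 m: −αΔT+βΔS = −(2.1 × 10⁻⁴)(-1.3)+(7.3 × 10⁻⁴)(-0.85) = -3.5 × 10⁻⁴ → UNSTABLE
  194–225 m: −αΔT+βΔS = −(2.1 × 10⁻⁴)(-2.7)+(7.3 × 10⁻⁴)(-0.08) = 5.1 × 10⁻⁴ → stable
The 175–194 m interval has Δρ < 0: lighter water underlies denser water.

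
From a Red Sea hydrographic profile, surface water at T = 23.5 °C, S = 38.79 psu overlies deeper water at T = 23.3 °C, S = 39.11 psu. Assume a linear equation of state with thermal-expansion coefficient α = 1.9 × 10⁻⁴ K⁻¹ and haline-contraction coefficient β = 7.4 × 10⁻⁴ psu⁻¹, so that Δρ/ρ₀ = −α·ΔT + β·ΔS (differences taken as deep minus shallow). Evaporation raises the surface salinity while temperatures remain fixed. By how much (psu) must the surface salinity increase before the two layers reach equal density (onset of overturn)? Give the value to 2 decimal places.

0.37 psu

Neutral buoyancy requires −α(T_deep − T_surf) + β(S_deep − S_surf′) = 0.
S_surf′ = S_deep − (α/β)·ΔT = 39.11 − (1.9 × 10⁻⁴/7.4 × 10⁻⁴)·(-0.2) = 39.1614 psu.
Increase required: 39.1614 − 38.79 = 0.3714 psu.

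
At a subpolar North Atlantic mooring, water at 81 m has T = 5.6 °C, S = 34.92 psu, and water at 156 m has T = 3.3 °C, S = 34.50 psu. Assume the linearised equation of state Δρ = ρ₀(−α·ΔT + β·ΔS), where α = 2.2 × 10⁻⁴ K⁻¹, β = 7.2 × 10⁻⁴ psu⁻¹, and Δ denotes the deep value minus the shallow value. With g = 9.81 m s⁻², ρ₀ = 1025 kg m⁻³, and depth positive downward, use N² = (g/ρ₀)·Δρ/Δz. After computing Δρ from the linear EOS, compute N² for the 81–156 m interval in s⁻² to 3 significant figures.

ΔT = -2.3 K, ΔS = -0.42 psu (deep − shallow).
Δρ/ρ₀ = −αΔT + βΔS = 5.06 × 10⁻⁴ − 3.024 × 10⁻⁴ = 2.036 × 10⁻⁴, so Δρ ≈ 0.2087 kg m⁻³.
N² = (g/ρ₀)·Δρ/Δz = g·(Δρ/ρ₀)/Δz = 9.81 × 2.036 × 10⁻⁴ / 75 = 2.6631 × 10⁻⁵ s⁻² ≈ 2.66 × 10⁻⁵ s⁻².

2.66 × 10⁻⁵ s⁻²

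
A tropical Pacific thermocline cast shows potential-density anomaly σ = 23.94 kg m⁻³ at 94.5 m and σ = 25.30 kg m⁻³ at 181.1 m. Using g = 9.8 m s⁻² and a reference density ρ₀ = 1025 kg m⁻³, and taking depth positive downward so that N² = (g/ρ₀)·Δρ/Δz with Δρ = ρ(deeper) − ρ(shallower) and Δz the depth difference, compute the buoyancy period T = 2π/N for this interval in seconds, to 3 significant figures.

513 s

Δρ = 1025.30 − 1023.94 = 1.36 kg m⁻³ over Δz = 181.1 − 94.5 = 86.6 m.
N² = (9.8/1025) × (1.36/86.6) = 1.5015 × 10⁻⁴ s⁻².
N = √(1.5015 × 10⁻⁴) = 0.012254 rad s⁻¹, so T = 2π/N = 512.75 s ≈ 513 s.
A positive N² confirms static stability across the interval.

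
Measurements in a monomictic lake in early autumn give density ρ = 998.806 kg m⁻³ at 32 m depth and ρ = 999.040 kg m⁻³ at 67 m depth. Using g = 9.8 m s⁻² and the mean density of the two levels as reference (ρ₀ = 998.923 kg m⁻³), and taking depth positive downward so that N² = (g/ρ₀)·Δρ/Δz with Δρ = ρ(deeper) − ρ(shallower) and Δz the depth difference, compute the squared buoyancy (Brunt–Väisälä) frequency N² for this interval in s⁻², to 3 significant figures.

Δρ = 999.040 − 998.806 = 0.234 kg m⁻³ over Δz = 67 − 32 = 35 m.
N² = (9.8/998.923) × (0.234/35) = 6.5591 × 10⁻⁵ s⁻² ≈ 6.56 × 10⁻⁵ s⁻².

6.56 × 10⁻⁵ s⁻²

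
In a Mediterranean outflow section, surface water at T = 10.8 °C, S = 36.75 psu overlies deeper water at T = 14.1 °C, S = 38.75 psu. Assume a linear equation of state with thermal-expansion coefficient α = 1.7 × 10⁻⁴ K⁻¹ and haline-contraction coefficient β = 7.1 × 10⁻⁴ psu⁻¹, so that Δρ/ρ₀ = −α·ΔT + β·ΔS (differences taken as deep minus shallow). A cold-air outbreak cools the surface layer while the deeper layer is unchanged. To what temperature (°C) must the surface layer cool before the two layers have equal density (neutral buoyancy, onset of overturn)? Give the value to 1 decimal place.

Neutral buoyancy requires Δρ = 0, i.e. −α(T_deep − T_surf′) + β(S_deep − S_surf) = 0.
T_surf′ = T_deep − (β/α)·ΔS = 14.1 − (7.1 × 10⁻⁴/1.7 × 10⁻⁴)·(+2.00) = 5.747 °C.
Cooling required: 10.8 − (5.747) = 5.053 °C.

5.7 °C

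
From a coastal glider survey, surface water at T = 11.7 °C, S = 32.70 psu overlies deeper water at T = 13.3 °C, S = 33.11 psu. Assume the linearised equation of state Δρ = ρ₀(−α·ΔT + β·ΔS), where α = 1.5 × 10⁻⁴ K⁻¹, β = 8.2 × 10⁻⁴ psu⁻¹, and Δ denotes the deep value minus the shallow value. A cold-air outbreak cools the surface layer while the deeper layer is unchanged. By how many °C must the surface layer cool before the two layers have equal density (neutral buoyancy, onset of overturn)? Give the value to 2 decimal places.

Neutral buoyancy requires Δρ = 0, i.e. −α(T_deep − T_surf′) + β(S_deep − S_surf) = 0.
T_surf′ = T_deep − (β/α)·ΔS = 13.3 − (8.2 × 10⁻⁴/1.5 × 10⁻⁴)·(+0.41) = 11.0587 °C.
Cooling required: 11.7 − (11.0587) = 0.6413 °C.

0.64 °C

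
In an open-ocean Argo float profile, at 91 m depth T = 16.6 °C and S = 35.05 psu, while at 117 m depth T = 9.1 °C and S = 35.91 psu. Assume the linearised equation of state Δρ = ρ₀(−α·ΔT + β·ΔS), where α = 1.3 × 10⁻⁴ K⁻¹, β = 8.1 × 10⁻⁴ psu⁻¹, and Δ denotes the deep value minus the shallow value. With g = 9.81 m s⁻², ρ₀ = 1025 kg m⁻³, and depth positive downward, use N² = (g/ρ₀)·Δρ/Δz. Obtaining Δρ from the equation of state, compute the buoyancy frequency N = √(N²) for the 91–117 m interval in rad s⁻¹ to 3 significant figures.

ΔT = -7.5 K, ΔS = +0.86 psu (deep − shallow).
Δρ/ρ₀ = −αΔT + βΔS = 9.75 × 10⁻⁴ + 6.966 × 10⁻⁴ = 1.6716 × 10⁻³, so Δρ ≈ 1.713 kg m⁻³.
N² = (g/ρ₀)·Δρ/Δz = g·(Δρ/ρ₀)/Δz = 9.81 × 1.6716 × 10⁻³ / 26 = 6.3071 × 10⁻⁴ s⁻².
N = √(6.3071 × 10⁻⁴) = 0.025114 rad s⁻¹ ≈ 0.0251 rad s⁻¹.

0.0251 rad s⁻¹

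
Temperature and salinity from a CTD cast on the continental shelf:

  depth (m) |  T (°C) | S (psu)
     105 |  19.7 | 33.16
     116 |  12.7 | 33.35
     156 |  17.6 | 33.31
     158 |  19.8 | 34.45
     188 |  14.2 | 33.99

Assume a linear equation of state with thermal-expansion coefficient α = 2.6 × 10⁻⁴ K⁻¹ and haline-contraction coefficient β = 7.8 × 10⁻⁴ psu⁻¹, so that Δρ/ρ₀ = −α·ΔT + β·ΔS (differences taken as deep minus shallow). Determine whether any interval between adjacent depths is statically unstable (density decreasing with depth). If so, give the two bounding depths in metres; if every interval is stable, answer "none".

Evaluate Δρ/ρ₀ = −αΔT + βΔS across each adjacent pair:
  105–116 m: −αΔT+βΔS = −(2.6 × 10⁻⁴)(-7.0)+(7.8 × 10⁻⁴)(+0.19) = 2.0 × 10⁻³ → stable
  116–156 m: −αΔT+βΔS = −(2.6 × 10⁻⁴)(+4.9)+(7.8 × 10⁻⁴)(-0.04) = -1.3 × 10⁻³ → UNSTABLE
  156–158 m: −αΔT+βΔS = −(2.6 × 10⁻⁴)(+2.2)+(7.8 × 10⁻⁴)(+1.14) = 3.2 × 10⁻⁴ → stable
  158–188 m: −αΔT+βΔS = −(2.6 × 10⁻⁴)(-5.6)+(7.8 × 10⁻⁴)(-0.46) = 1.1 × 10⁻³ → stable
The 116–156 m interval has Δρ < 0: lighter water underlies denser water.

116–156 m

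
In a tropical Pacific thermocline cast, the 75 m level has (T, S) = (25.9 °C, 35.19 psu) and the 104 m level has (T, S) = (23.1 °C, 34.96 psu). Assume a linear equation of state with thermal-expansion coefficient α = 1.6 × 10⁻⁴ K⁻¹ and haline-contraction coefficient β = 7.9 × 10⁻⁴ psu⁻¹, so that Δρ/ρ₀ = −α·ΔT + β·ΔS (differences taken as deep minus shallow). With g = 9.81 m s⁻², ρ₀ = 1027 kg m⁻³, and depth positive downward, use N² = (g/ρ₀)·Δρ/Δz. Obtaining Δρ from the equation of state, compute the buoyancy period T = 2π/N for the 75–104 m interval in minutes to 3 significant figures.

ΔT = -2.8 K, ΔS = -0.23 psu (deep − shallow).
Δρ/ρ₀ = −αΔT + βΔS = 4.48 × 10⁻⁴ − 1.817 × 10⁻⁴ = 2.663 × 10⁻⁴, so Δρ ≈ 0.2735 kg m⁻³.
N² = (g/ρ₀)·Δρ/Δz = g·(Δρ/ρ₀)/Δz = 9.81 × 2.663 × 10⁻⁴ / 29 = 9.0083 × 10⁻⁵ s⁻².
N = √(9.0083 × 10⁻⁵) = 9.4912 × 10⁻³ rad s⁻¹ → T = 2π/N = 662.00 s = 11.033 min ≈ 11.0 min.

11.0 min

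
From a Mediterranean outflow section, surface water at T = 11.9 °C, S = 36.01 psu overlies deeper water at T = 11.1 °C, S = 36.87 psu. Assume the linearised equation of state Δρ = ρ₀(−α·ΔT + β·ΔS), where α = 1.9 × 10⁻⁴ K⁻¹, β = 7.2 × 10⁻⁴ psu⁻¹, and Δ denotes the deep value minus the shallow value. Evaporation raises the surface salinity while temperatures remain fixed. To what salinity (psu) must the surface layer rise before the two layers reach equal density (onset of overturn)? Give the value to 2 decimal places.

Neutral buoyancy requires −α(T_deep − T_surf) + β(S_deep − S_surf′) = 0.
S_surf′ = S_deep − (α/β)·ΔT = 36.87 − (1.9 × 10⁻⁴/7.2 × 10⁻⁴)·(-0.8) = 37.0811 psu.
Increase required: 37.0811 − 36.01 = 1.0711 psu.

37.08 psu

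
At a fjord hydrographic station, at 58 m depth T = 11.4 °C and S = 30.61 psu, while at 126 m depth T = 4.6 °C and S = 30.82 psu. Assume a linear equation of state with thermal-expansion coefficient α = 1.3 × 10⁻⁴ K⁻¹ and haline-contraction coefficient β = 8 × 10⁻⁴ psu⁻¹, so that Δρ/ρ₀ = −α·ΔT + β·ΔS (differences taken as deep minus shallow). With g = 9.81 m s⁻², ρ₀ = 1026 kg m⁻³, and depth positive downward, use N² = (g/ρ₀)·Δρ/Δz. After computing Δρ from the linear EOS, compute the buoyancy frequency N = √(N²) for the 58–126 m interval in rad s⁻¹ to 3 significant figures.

0.0123 rad s⁻¹

ΔT = -6.8 K, ΔS = +0.21 psu (deep − shallow).
Δρ/ρ₀ = −αΔT + βΔS = 8.84 × 10⁻⁴ + 1.68 × 10⁻⁴ = 1.052 × 10⁻³, so Δρ ≈ 1.079 kg m⁻³.
N² = (g/ρ₀)·Δρ/Δz = g·(Δρ/ρ₀)/Δz = 9.81 × 1.052 × 10⁻³ / 68 = 1.5177 × 10⁻⁴ s⁻².
N = √(1.5177 × 10⁻⁴) = 0.012319 rad s⁻¹ ≈ 0.0123 rad s⁻¹.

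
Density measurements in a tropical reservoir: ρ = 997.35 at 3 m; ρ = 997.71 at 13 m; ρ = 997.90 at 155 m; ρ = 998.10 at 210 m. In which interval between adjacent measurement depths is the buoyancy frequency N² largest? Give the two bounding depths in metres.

Compute the density gradient over each adjacent pair:
  3–13 m: Δρ/Δz = 0.36/10 = 0.036 kg m⁻⁴
  13–155 m: Δρ/Δz = 0.19/142 = 1.3 × 10⁻³ kg m⁻⁴
  155–210 m: Δρ/Δz = 0.20/55 = 3.6 × 10⁻³ kg m⁻⁴
The largest gradient is in the 3–13 m interval — the pycnocline.

3–13 m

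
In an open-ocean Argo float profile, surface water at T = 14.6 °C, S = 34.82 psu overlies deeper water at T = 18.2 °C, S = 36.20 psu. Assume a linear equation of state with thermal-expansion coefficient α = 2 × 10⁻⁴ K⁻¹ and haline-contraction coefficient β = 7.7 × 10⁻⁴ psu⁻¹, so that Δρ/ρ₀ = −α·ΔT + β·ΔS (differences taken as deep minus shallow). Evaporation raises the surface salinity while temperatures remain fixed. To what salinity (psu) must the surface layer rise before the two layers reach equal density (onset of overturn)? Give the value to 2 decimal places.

Neutral buoyancy requires −α(T_deep − T_surf) + β(S_deep − S_surf′) = 0.
S_surf′ = S_deep − (α/β)·ΔT = 36.20 − (2 × 10⁻⁴/7.7 × 10⁻⁴)·(+3.6) = 35.2649 psu.
Increase required: 35.2649 − 34.82 = 0.4449 psu.

35.26 psu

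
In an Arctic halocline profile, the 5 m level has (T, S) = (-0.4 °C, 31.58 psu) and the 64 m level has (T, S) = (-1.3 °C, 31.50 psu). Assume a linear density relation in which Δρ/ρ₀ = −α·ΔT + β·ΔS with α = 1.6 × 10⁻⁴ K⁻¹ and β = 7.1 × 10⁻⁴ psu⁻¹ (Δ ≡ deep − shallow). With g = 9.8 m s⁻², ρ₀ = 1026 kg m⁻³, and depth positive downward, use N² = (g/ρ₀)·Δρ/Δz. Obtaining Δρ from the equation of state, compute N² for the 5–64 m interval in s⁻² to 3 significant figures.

1.45 × 10⁻⁵ s⁻²

ΔT = -0.9 K, ΔS = -0.08 psu (deep − shallow).
Δρ/ρ₀ = −αΔT + βΔS = 1.44 × 10⁻⁴ − 5.68 × 10⁻⁵ = 8.72 × 10⁻⁵, so Δρ ≈ 0.08947 kg m⁻³.
N² = (g/ρ₀)·Δρ/Δz = g·(Δρ/ρ₀)/Δz = 9.8 × 8.72 × 10⁻⁵ / 59 = 1.4484 × 10⁻⁵ s⁻² ≈ 1.45 × 10⁻⁵ s⁻².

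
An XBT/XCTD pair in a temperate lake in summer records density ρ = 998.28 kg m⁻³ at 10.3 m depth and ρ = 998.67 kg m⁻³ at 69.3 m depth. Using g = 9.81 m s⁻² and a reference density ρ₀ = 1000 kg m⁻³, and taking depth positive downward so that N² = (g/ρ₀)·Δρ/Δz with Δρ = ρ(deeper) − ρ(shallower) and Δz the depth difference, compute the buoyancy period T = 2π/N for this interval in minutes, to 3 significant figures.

13.0 min

Δρ = 998.67 − 998.28 = 0.39 kg m⁻³ over Δz = 69.3 − 10.3 = 59 m.
N² = (9.81/1000) × (0.39/59) = 6.4846 × 10⁻⁵ s⁻².
N = √(6.4846 × 10⁻⁵) = 8.0527 × 10⁻³ rad s⁻¹, so T = 2π/N = 780.26 s = 13.004 min ≈ 13.0 min.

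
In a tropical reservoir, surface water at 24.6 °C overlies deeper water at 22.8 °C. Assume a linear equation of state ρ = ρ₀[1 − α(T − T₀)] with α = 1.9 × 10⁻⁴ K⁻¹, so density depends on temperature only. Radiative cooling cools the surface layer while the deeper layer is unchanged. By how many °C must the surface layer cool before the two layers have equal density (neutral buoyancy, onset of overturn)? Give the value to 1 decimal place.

With temperature the only control, equal density requires T_surf′ = T_deep.
T_surf′ = 22.8 °C.
Cooling required: 24.6 − 22.8 = 1.8 °C.

1.8 °C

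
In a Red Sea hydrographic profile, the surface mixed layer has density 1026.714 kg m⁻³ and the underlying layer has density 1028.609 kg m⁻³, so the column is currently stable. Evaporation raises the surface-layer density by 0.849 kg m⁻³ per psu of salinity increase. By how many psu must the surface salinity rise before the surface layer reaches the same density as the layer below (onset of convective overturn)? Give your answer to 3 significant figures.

2.23 psu

Density deficit of the surface layer: 1028.609 − 1026.714 = 1.895 kg m⁻³.
Required change = 1.895 / 0.849 = 2.23 psu.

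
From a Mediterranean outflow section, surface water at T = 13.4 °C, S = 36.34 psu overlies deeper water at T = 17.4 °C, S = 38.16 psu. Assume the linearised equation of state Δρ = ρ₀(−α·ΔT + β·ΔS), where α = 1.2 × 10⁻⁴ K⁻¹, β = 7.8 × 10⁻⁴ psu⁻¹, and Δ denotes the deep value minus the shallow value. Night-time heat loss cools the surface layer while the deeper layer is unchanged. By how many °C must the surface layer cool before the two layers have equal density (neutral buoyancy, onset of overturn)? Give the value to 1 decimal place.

7.8 °C

Neutral buoyancy requires Δρ = 0, i.e. −α(T_deep − T_surf′) + β(S_deep − S_surf) = 0.
T_surf′ = T_deep − (β/α)·ΔS = 17.4 − (7.8 × 10⁻⁴/1.2 × 10⁻⁴)·(+1.82) = 5.570 °C.
Cooling required: 13.4 − (5.570) = 7.830 °C.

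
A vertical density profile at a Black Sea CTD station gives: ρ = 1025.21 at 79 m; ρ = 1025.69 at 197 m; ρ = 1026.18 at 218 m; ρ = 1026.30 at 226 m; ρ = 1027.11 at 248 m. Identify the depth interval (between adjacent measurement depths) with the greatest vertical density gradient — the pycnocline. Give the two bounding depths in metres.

Compute the density gradient over each adjacent pair:
  79–197 m: Δρ/Δz = 0.48/118 = 4.1 × 10⁻³ kg m⁻⁴
  197–218 m: Δρ/Δz = 0.49/21 = 0.023 kg m⁻⁴
  218–226 m: Δρ/Δz = 0.12/8 = 0.015 kg m⁻⁴
  226–248 m: Δρ/Δz = 0.81/22 = 0.037 kg m⁻⁴
The largest gradient is in the 226–248 m interval — the pycnocline.

226–248 m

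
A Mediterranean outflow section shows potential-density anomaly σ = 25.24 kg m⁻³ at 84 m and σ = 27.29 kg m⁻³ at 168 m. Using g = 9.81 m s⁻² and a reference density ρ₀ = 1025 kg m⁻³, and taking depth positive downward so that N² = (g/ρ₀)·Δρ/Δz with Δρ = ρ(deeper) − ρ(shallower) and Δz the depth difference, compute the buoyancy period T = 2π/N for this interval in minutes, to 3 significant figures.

6.85 min

Δρ = 1027.29 − 1025.24 = 2.05 kg m⁻³ over Δz = 168 − 84 = 84 m.
N² = (9.81/1025) × (2.05/84) = 2.3357 × 10⁻⁴ s⁻².
N = √(2.3357 × 10⁻⁴) = 0.015283 rad s⁻¹, so T = 2π/N = 411.12 s = 6.8520 min ≈ 6.85 min.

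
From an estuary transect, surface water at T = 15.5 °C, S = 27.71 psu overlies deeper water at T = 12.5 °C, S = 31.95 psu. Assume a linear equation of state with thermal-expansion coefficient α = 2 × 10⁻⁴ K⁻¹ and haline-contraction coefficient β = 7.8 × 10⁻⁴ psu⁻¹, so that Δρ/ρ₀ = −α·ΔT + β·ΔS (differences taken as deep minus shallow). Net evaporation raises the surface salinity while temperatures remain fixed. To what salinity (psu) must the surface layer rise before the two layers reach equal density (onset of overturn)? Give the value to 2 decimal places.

Neutral buoyancy requires −α(T_deep − T_surf) + β(S_deep − S_surf′) = 0.
S_surf′ = S_deep − (α/β)·ΔT = 31.95 − (2 × 10⁻⁴/7.8 × 10⁻⁴)·(-3.0) = 32.7192 psu.
Increase required: 32.7192 − 27.71 = 5.0092 psu.

32.72 psu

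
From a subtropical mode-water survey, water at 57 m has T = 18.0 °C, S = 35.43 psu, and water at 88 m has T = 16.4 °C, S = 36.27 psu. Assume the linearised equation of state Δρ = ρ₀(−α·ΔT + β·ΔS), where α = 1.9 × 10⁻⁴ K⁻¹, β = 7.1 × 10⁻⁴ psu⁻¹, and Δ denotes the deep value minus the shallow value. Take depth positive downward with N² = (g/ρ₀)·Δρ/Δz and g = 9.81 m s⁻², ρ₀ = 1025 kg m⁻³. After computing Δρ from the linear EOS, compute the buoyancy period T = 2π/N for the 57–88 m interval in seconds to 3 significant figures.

372 s

ΔT = -1.6 K, ΔS = +0.84 psu (deep − shallow).
Δρ/ρ₀ = −αΔT + βΔS = 3.04 × 10⁻⁴ + 5.964 × 10⁻⁴ = 9.004 × 10⁻⁴, so Δρ ≈ 0.9229 kg m⁻³.
N² = (g/ρ₀)·Δρ/Δz = g·(Δρ/ρ₀)/Δz = 9.81 × 9.004 × 10⁻⁴ / 31 = 2.8493 × 10⁻⁴ s⁻².
N = √(2.8493 × 10⁻⁴) = 0.016880 rad s⁻¹ → T = 2π/N = 372.23 s ≈ 372 s.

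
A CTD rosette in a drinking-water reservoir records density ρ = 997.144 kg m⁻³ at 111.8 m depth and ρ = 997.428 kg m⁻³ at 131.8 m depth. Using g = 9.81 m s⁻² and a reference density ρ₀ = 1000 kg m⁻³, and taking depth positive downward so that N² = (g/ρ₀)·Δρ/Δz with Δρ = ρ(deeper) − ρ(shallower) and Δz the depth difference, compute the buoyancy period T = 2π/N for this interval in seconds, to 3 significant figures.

532 s

Δρ = 997.428 − 997.144 = 0.284 kg m⁻³ over Δz = 131.8 − 111.8 = 20 m.
N² = (9.81/1000) × (0.284/20) = 1.3930 × 10⁻⁴ s⁻².
N = √(1.3930 × 10⁻⁴) = 0.011803 rad s⁻¹, so T = 2π/N = 532.34 s ≈ 532 s.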